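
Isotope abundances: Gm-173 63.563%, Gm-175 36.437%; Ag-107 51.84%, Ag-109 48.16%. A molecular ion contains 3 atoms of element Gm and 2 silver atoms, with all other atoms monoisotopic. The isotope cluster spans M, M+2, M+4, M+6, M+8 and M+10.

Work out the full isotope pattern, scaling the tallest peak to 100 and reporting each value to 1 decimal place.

Element Gm pattern (n=3): 0.25681073 : 0.44164431 : 0.2531692 : 0.04837576
Silver pattern (n=2): 0.26873856 : 0.49932288 : 0.23193856
Convolve the two distributions (both contribute in 2-u steps):
  M: 0.25681073×0.26873856 = 0.069015
  M+2: 0.25681073×0.49932288 + 0.44164431×0.26873856 = 0.246918
  M+4: 0.25681073×0.23193856 + 0.44164431×0.49932288 + 0.2531692×0.26873856 = 0.348124
  M+6: 0.44164431×0.23193856 + 0.2531692×0.49932288 + 0.04837576×0.26873856 = 0.241848
  M+8: 0.2531692×0.23193856 + 0.04837576×0.49932288 = 0.082875
  M+10: 0.04837576×0.23193856 = 0.011220
Scale to base peak (0.348124) = 100: 19.8 : 70.9 : 100.0 : 69.5 : 23.8 : 3.2

19.8 : 70.9 : 100.0 : 69.5 : 23.8 : 3.2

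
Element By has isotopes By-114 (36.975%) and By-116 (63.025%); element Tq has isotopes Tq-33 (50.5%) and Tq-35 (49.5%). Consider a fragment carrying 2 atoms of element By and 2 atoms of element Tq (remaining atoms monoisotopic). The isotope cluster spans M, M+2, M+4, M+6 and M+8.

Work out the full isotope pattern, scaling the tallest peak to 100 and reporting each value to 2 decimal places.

9.48 : 50.90 : 100.00 : 85.04 : 26.46

Element By pattern (n=2): 0.13671506 : 0.46606988 : 0.39721506
Element Tq pattern (n=2): 0.255025 : 0.49995 : 0.245025
Convolve the two distributions (both contribute in 2-u steps):
  M: 0.13671506×0.255025 = 0.034866
  M+2: 0.13671506×0.49995 + 0.46606988×0.255025 = 0.187210
  M+4: 0.13671506×0.245025 + 0.46606988×0.49995 + 0.39721506×0.255025 = 0.367810
  M+6: 0.46606988×0.245025 + 0.39721506×0.49995 = 0.312786
  M+8: 0.39721506×0.245025 = 0.097328
Scale to base peak (0.367810) = 100: 9.48 : 50.90 : 100.00 : 85.04 : 26.46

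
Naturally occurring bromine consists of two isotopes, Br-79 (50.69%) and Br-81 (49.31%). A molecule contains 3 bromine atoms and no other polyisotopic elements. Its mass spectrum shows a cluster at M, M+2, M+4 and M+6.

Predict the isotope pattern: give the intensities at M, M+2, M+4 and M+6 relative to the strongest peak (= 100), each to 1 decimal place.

34.3 : 100.0 : 97.3 : 31.5

Expanding (0.5069 + 0.4931)^3:
P(M) = 0.5069^3 = 0.130247
P(M+2) = 3 × 0.5069^2 × 0.4931^1 = 0.380103
P(M+4) = 3 × 0.5069^1 × 0.4931^2 = 0.369755
P(M+6) = 0.4931^3 = 0.119896
The M+2 peak is largest (0.380103); scaling to 100 gives 34.3 : 100.0 : 97.3 : 31.5.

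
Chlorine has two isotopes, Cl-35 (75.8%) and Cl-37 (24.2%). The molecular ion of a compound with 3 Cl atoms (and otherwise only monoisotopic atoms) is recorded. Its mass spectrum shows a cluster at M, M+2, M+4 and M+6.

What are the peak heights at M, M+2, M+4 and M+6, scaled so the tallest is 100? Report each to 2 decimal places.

100.00 : 95.78 : 30.58 : 3.25

Each Cl atom is independently Cl-35 (p = 0.758) or Cl-37 (q = 0.242); the cluster is the binomial expansion (p + q)^3.
P(M) = 0.758^3 = 0.435520
P(M+2) = 3 × 0.758^2 × 0.242^1 = 0.417133
P(M+4) = 3 × 0.758^1 × 0.242^2 = 0.133175
P(M+6) = 0.242^3 = 0.014172
The M peak is largest (0.435520); scaling to 100 gives 100.00 : 95.78 : 30.58 : 3.25.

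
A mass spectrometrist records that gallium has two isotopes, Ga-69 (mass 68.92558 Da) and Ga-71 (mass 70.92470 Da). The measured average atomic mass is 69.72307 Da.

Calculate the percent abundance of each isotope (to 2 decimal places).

Ga-69: 60.11%, Ga-71: 39.89%

With x = fraction of Ga-69 (so Ga-71 is 1 − x):
68.92558·x + 70.92470·(1 − x) = 69.72307
(68.92558 − 70.92470)·x = 69.72307 − 70.92470
x = -1.20163 / -1.99912 = 0.60108 → 60.11% Ga-69, 39.89% Ga-71.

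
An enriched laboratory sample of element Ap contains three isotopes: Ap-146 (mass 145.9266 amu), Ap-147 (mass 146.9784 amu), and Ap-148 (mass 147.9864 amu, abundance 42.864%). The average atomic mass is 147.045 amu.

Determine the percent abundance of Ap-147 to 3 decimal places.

The remaining 57.136% is split between Ap-146 (fraction x) and Ap-147 (fraction 0.57136 − x).
Substituting: 145.9266x + 146.9784(0.57136 − x) = 83.612109504
(145.9266 − 146.9784)x = -0.36546912  ⇒  x = 0.34747, y = 0.22389
Ap-146: 34.747%, Ap-147: 22.389%.

22.389%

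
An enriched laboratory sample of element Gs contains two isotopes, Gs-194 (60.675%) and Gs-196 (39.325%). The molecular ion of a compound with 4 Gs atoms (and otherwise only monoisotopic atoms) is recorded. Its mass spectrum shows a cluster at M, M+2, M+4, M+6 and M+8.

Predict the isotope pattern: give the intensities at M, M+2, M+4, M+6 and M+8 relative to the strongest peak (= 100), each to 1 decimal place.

38.6 : 100.0 : 97.2 : 42.0 : 6.8

The 4 Gs atoms are independent, so intensities follow the terms of (0.60675 + 0.39325)^4.
P(M) = 0.60675^4 = 0.135531
P(M+2) = 4 × 0.60675^3 × 0.39325^1 = 0.351365
P(M+4) = 6 × 0.60675^2 × 0.39325^2 = 0.341592
P(M+6) = 4 × 0.60675^1 × 0.39325^3 = 0.147596
P(M+8) = 0.39325^4 = 0.023915
The M+2 peak is largest (0.351365); scaling to 100 gives 38.6 : 100.0 : 97.2 : 42.0 : 6.8.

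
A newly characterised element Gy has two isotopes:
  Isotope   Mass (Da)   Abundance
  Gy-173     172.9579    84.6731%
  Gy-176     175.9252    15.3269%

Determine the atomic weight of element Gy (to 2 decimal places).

173.41 Da

Weight each isotope mass by its fractional abundance: 0.846731 × 172.9579 + 0.153269 × 175.9252
= 146.44882 + 26.96388 = 173.41270 Da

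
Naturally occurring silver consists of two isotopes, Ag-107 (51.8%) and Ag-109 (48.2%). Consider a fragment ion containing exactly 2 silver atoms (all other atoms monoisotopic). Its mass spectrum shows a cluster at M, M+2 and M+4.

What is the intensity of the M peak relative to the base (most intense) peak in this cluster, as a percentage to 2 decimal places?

53.73%

Term probabilities: M 0.2683, M+2 0.4994, M+4 0.2323. Base peak = M+2.
P(M+2) = C(2,1) × 0.518^1 × 0.482^1 = 2 × 0.5180 × 0.4820 = 0.499352 (base)
P(M) = C(2,0) × 0.518^2 × 0.482^0 = 1 × 0.268324 × 1.0000 = 0.268324
Relative intensity = 0.268324 / 0.499352 × 100 = 53.73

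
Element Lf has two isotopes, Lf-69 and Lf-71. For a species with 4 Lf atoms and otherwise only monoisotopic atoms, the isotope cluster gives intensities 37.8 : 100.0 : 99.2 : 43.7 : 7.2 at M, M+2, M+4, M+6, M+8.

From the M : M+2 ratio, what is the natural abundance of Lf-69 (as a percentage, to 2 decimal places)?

If p is the fraction of Lf that is Lf-69, then I(M+2)/I(M) = [C(4,1)·p^3·(1−p)] / p^4 = 4·(1−p)/p = 100.0/37.8 = 2.6455
(1−p)/p = 2.6455/4 = 0.6614  ⇒  p = 1/(1 + 0.6614) = 0.6019
Lf-69: 60.19%, Lf-71: 39.81%.

60.19%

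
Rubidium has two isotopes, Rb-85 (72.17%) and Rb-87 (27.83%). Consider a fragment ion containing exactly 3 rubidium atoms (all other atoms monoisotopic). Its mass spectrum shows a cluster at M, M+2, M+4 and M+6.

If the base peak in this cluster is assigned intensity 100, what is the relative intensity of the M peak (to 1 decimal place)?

Term probabilities: M 0.3759, M+2 0.4349, M+4 0.1677, M+6 0.0216. Base peak = M+2.
P(M+2) = C(3,1) × 0.7217^2 × 0.2783^1 = 3 × 0.52085089 × 0.2783 = 0.434858 (base)
P(M) = C(3,0) × 0.7217^3 × 0.2783^0 = 1 × 0.37589809 × 1.0000 = 0.375898
Relative intensity = 0.375898 / 0.434858 × 100 = 86.4

86.4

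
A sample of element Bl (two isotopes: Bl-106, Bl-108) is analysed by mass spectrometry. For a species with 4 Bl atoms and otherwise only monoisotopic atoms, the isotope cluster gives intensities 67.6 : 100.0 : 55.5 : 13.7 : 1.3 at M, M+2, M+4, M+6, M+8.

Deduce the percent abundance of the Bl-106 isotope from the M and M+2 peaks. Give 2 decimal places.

73.00%

If p is the fraction of Bl that is Bl-106, then I(M+2)/I(M) = [C(4,1)·p^3·(1−p)] / p^4 = 4·(1−p)/p = 100.0/67.6 = 1.4793
(1−p)/p = 1.4793/4 = 0.3698  ⇒  p = 1/(1 + 0.3698) = 0.7300
Bl-106: 73.00%, Bl-108: 27.00%.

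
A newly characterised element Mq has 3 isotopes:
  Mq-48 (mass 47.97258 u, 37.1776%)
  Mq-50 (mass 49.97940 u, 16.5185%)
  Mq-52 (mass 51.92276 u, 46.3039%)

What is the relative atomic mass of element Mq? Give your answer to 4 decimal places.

Weight each isotope mass by its fractional abundance: 0.371776 × 47.97258 + 0.165185 × 49.97940 + 0.463039 × 51.92276
= 17.835054 + 8.255847 + 24.042263 = 50.133164 u

50.1332 u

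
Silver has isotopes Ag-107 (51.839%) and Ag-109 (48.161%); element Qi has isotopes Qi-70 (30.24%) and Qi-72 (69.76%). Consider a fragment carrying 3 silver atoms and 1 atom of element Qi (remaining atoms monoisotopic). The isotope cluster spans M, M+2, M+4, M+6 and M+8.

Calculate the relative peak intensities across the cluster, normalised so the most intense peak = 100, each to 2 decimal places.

Silver pattern (n=3): 0.13930601 : 0.38826655 : 0.36071887 : 0.11170857
Element Qi pattern (n=1): 0.3024 : 0.6976
Convolve the two distributions (both contribute in 2-u steps):
  M: 0.13930601×0.3024 = 0.042126
  M+2: 0.13930601×0.6976 + 0.38826655×0.3024 = 0.214592
  M+4: 0.38826655×0.6976 + 0.36071887×0.3024 = 0.379936
  M+6: 0.36071887×0.6976 + 0.11170857×0.3024 = 0.285418
  M+8: 0.11170857×0.6976 = 0.077928
Scale to base peak (0.379936) = 100: 11.09 : 56.48 : 100.00 : 75.12 : 20.51

11.09 : 56.48 : 100.00 : 75.12 : 20.51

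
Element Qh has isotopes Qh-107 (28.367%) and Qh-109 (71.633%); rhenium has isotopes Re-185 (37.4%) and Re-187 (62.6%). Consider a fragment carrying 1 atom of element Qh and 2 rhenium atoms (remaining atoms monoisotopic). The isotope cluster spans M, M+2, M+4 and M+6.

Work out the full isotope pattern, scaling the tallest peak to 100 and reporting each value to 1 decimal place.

8.9 : 52.2 : 100.0 : 62.9

Element Qh pattern (n=1): 0.28367 : 0.71633
Rhenium pattern (n=2): 0.139876 : 0.468248 : 0.391876
Convolve the two distributions (both contribute in 2-u steps):
  M: 0.28367×0.139876 = 0.039679
  M+2: 0.28367×0.468248 + 0.71633×0.139876 = 0.233025
  M+4: 0.28367×0.391876 + 0.71633×0.468248 = 0.446584
  M+6: 0.71633×0.391876 = 0.280713
Scale to base peak (0.446584) = 100: 8.9 : 52.2 : 100.0 : 62.9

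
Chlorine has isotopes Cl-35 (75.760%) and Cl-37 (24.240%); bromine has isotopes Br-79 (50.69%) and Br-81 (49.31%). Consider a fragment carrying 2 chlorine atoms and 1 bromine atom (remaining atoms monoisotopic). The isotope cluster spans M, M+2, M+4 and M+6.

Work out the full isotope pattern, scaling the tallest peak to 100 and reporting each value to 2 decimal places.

Chlorine pattern (n=2): 0.57395776 : 0.36728448 : 0.05875776
Bromine pattern (n=1): 0.5069 : 0.4931
Convolve the two distributions (both contribute in 2-u steps):
  M: 0.57395776×0.5069 = 0.290939
  M+2: 0.57395776×0.4931 + 0.36728448×0.5069 = 0.469195
  M+4: 0.36728448×0.4931 + 0.05875776×0.5069 = 0.210892
  M+6: 0.05875776×0.4931 = 0.028973
Scale to base peak (0.469195) = 100: 62.01 : 100.00 : 44.95 : 6.18

62.01 : 100.00 : 44.95 : 6.18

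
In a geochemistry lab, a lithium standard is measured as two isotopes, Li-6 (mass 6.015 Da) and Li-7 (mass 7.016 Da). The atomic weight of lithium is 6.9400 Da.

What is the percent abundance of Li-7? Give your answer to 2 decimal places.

92.41%

Let x be the fractional abundance of Li-6; then Li-7 has abundance 1 − x.
6.015·x + 7.016·(1 − x) = 6.9400
(6.015 − 7.016)·x = 6.9400 − 7.016
x = -0.0760 / -1.001 = 0.07592 → 7.59% Li-6, 92.41% Li-7.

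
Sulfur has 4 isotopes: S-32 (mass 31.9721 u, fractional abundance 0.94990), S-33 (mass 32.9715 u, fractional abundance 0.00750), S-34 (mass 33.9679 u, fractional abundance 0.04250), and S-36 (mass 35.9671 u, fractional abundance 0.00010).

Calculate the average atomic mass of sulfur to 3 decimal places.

32.065 u

Average mass = Σ (abundance × isotope mass) = 0.94990 × 31.9721 + 0.00750 × 32.9715 + 0.04250 × 33.9679 + 0.00010 × 35.9671
= 30.37030 + 0.24729 + 1.44364 + 0.00360 = 32.06483 u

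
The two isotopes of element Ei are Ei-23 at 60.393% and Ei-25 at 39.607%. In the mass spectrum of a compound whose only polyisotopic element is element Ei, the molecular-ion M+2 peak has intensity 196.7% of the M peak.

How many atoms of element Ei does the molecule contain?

The M+2/M ratio from n Ei atoms is n · q/p = n · 0.39607/0.60393.
n = 1.967 × 0.60393/0.39607 = 3.00 ≈ 3

3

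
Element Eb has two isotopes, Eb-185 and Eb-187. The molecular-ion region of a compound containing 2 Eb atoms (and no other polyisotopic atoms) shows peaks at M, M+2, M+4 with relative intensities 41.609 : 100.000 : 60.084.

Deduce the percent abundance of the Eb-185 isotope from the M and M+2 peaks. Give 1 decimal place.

45.4%

Let p = fractional abundance of Eb-185. I(M+2)/I(M) = [C(2,1)·p^1·(1−p)] / p^2 = 2·(1−p)/p = 100.000/41.609 = 2.4033
(1−p)/p = 2.4033/2 = 1.2017  ⇒  p = 1/(1 + 1.2017) = 0.4542
Eb-185: 45.4%, Eb-187: 54.6%.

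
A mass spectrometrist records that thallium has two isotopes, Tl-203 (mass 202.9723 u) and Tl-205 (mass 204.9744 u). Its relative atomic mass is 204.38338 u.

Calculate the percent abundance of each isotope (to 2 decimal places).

Tl-203: 29.52%, Tl-205: 70.48%

With x = fraction of Tl-203 (so Tl-205 is 1 − x):
202.9723·x + 204.9744·(1 − x) = 204.38338
(202.9723 − 204.9744)·x = 204.38338 − 204.9744
x = -0.59102 / -2.0021 = 0.29520 → 29.52% Tl-203, 70.48% Tl-205.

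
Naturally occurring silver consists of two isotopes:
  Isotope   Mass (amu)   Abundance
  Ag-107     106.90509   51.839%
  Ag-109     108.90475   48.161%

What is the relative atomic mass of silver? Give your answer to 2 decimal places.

107.87 amu

Average mass = Σ (abundance × isotope mass) = 0.51839 × 106.90509 + 0.48161 × 108.90475
= 55.418530 + 52.449617 = 107.868147 amu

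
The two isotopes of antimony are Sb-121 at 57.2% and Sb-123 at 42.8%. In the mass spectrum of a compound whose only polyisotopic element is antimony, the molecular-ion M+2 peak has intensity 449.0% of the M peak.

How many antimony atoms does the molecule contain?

6

For n independent Sb atoms, I(M+2)/I(M) = n · (abundance Sb-123) / (abundance Sb-121) = n · 0.428/0.572.
n = 4.490 × 0.572/0.428 = 6.00 ≈ 6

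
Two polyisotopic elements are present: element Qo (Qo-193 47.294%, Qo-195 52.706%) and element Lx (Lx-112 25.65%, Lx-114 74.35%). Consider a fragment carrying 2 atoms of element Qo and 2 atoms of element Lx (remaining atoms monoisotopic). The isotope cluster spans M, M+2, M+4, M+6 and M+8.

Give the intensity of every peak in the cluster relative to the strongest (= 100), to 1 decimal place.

3.9 : 31.0 : 87.0 : 100.0 : 40.2

Element Qo pattern (n=2): 0.22367224 : 0.49853551 : 0.27779224
Element Lx pattern (n=2): 0.06579225 : 0.3814155 : 0.55279225
Convolve the two distributions (both contribute in 2-u steps):
  M: 0.22367224×0.06579225 = 0.014716
  M+2: 0.22367224×0.3814155 + 0.49853551×0.06579225 = 0.118112
  M+4: 0.22367224×0.55279225 + 0.49853551×0.3814155 + 0.27779224×0.06579225 = 0.332070
  M+6: 0.49853551×0.55279225 + 0.27779224×0.3814155 = 0.381541
  M+8: 0.27779224×0.55279225 = 0.153561
Scale to base peak (0.381541) = 100: 3.9 : 31.0 : 87.0 : 100.0 : 40.2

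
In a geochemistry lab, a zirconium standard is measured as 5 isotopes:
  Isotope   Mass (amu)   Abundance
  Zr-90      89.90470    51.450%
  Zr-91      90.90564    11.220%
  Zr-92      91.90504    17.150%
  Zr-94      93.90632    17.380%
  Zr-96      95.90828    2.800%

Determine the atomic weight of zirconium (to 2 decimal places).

Weight each isotope mass by its fractional abundance: 0.51450 × 89.90470 + 0.11220 × 90.90564 + 0.17150 × 91.90504 + 0.17380 × 93.90632 + 0.02800 × 95.90828
= 46.255968 + 10.199613 + 15.761714 + 16.320918 + 2.685432 = 91.223645 amu

91.22 amu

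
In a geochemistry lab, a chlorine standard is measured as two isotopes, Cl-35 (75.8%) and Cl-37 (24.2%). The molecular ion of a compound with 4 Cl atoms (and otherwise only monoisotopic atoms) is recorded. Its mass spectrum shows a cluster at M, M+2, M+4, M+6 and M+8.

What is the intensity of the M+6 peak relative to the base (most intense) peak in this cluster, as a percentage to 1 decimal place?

10.2%

Binomial terms of (0.758 + 0.242)^4: M 0.3301, M+2 0.4216, M+4 0.2019, M+6 0.0430, M+8 0.0034 → M+2 is the base peak.
P(M+2) = C(4,1) × 0.758^3 × 0.242^1 = 4 × 0.43551951 × 0.2420 = 0.421583 (base)
P(M+6) = C(4,3) × 0.758^1 × 0.242^3 = 4 × 0.7580 × 0.01417249 = 0.042971
Relative intensity = 0.042971 / 0.421583 × 100 = 10.2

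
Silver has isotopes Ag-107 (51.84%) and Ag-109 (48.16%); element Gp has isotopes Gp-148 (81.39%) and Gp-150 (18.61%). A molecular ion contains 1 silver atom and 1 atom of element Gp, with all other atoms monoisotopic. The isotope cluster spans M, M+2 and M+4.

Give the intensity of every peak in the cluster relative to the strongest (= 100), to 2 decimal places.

86.38 : 100.00 : 18.35

Silver pattern (n=1): 0.5184 : 0.4816
Element Gp pattern (n=1): 0.8139 : 0.1861
Convolve the two distributions (both contribute in 2-u steps):
  M: 0.5184×0.8139 = 0.421926
  M+2: 0.5184×0.1861 + 0.4816×0.8139 = 0.488448
  M+4: 0.4816×0.1861 = 0.089626
Scale to base peak (0.488448) = 100: 86.38 : 100.00 : 18.35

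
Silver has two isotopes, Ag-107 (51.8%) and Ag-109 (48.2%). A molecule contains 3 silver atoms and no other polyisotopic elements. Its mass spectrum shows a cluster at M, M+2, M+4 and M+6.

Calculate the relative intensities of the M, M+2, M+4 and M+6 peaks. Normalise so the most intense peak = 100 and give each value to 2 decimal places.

35.82 : 100.00 : 93.05 : 28.86

Each Ag atom is independently Ag-107 (p = 0.518) or Ag-109 (q = 0.482); the cluster is the binomial expansion (p + q)^3.
P(M) = 0.518^3 = 0.138992
P(M+2) = 3 × 0.518^2 × 0.482^1 = 0.387997
P(M+4) = 3 × 0.518^1 × 0.482^2 = 0.361031
P(M+6) = 0.482^3 = 0.111980
The M+2 peak is largest (0.387997); scaling to 100 gives 35.82 : 100.00 : 93.05 : 28.86.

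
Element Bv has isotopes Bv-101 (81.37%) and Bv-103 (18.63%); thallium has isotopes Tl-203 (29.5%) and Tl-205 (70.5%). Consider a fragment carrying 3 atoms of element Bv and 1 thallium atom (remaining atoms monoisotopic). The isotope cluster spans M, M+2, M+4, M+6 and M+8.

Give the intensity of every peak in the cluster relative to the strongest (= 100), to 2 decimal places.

Element Bv pattern (n=3): 0.53875703 : 0.37005199 : 0.08472494 : 0.00646604
Thallium pattern (n=1): 0.2950 : 0.7050
Convolve the two distributions (both contribute in 2-u steps):
  M: 0.53875703×0.2950 = 0.158933
  M+2: 0.53875703×0.7050 + 0.37005199×0.2950 = 0.488989
  M+4: 0.37005199×0.7050 + 0.08472494×0.2950 = 0.285881
  M+6: 0.08472494×0.7050 + 0.00646604×0.2950 = 0.061639
  M+8: 0.00646604×0.7050 = 0.004559
Scale to base peak (0.488989) = 100: 32.50 : 100.00 : 58.46 : 12.61 : 0.93

32.50 : 100.00 : 58.46 : 12.61 : 0.93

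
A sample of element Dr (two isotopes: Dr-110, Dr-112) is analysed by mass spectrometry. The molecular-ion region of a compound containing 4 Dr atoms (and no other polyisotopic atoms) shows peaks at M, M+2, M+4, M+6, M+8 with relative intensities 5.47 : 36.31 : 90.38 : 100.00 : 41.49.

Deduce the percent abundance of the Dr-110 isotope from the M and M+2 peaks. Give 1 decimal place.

Let p = fractional abundance of Dr-110. I(M+2)/I(M) = [C(4,1)·p^3·(1−p)] / p^4 = 4·(1−p)/p = 36.31/5.47 = 6.6380
(1−p)/p = 6.6380/4 = 1.6595  ⇒  p = 1/(1 + 1.6595) = 0.3760
Dr-110: 37.6%, Dr-112: 62.4%.

37.6%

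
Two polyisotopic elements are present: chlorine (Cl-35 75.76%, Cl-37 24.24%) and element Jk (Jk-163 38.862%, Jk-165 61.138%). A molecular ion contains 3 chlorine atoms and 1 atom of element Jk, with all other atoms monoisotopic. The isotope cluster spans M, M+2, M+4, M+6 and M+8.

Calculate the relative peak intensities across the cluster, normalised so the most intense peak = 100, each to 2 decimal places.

39.48 : 100.00 : 71.74 : 20.37 : 2.03

Chlorine pattern (n=3): 0.4348304 : 0.41738208 : 0.13354464 : 0.01424288
Element Jk pattern (n=1): 0.38862 : 0.61138
Convolve the two distributions (both contribute in 2-u steps):
  M: 0.4348304×0.38862 = 0.168984
  M+2: 0.4348304×0.61138 + 0.41738208×0.38862 = 0.428050
  M+4: 0.41738208×0.61138 + 0.13354464×0.38862 = 0.307077
  M+6: 0.13354464×0.61138 + 0.01424288×0.38862 = 0.087182
  M+8: 0.01424288×0.61138 = 0.008708
Scale to base peak (0.428050) = 100: 39.48 : 100.00 : 71.74 : 20.37 : 2.03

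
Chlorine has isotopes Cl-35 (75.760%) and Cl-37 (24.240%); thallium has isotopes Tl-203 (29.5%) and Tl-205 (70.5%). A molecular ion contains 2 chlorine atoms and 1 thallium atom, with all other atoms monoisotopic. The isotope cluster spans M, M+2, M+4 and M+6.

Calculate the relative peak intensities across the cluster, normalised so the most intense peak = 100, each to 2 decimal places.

Chlorine pattern (n=2): 0.57395776 : 0.36728448 : 0.05875776
Thallium pattern (n=1): 0.2950 : 0.7050
Convolve the two distributions (both contribute in 2-u steps):
  M: 0.57395776×0.2950 = 0.169318
  M+2: 0.57395776×0.7050 + 0.36728448×0.2950 = 0.512989
  M+4: 0.36728448×0.7050 + 0.05875776×0.2950 = 0.276269
  M+6: 0.05875776×0.7050 = 0.041424
Scale to base peak (0.512989) = 100: 33.01 : 100.00 : 53.85 : 8.08

33.01 : 100.00 : 53.85 : 8.08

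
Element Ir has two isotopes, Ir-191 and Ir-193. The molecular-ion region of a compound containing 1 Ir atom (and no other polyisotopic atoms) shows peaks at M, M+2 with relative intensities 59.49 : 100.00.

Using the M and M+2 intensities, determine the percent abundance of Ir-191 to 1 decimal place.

37.3%

If p is the fraction of Ir that is Ir-191, then I(M+2)/I(M) = [C(1,1)·p^0·(1−p)] / p^1 = 1·(1−p)/p = 100.00/59.49 = 1.6810
(1−p)/p = 1.6810/1 = 1.6810  ⇒  p = 1/(1 + 1.6810) = 0.3730
Ir-191: 37.3%, Ir-193: 62.7%.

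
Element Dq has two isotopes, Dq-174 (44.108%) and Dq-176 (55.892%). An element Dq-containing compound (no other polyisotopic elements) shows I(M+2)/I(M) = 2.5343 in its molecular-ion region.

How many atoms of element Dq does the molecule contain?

2

For n independent Dq atoms, I(M+2)/I(M) = n · (abundance Dq-176) / (abundance Dq-174) = n · 0.55892/0.44108.
n = 2.5343 × 0.44108/0.55892 = 2.00 ≈ 2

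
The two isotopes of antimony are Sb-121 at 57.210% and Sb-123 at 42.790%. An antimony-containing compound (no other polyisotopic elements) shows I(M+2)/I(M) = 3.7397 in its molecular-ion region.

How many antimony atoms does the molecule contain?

With n Sb atoms, P(M+2)/P(M) = C(n,1)·p^(n−1)q / p^n = n·q/p = n · 0.42790/0.57210.
n = 3.7397 × 0.57210/0.42790 = 5.00 ≈ 5

5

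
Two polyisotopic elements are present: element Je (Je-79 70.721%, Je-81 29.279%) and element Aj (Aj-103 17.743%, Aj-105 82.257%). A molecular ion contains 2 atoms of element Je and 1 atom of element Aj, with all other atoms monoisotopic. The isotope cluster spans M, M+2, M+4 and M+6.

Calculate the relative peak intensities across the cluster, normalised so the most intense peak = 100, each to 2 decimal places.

18.30 : 100.00 : 73.39 : 14.54

Element Je pattern (n=2): 0.50014598 : 0.41412803 : 0.08572598
Element Aj pattern (n=1): 0.17743 : 0.82257
Convolve the two distributions (both contribute in 2-u steps):
  M: 0.50014598×0.17743 = 0.088741
  M+2: 0.50014598×0.82257 + 0.41412803×0.17743 = 0.484884
  M+4: 0.41412803×0.82257 + 0.08572598×0.17743 = 0.355860
  M+6: 0.08572598×0.82257 = 0.070516
Scale to base peak (0.484884) = 100: 18.30 : 100.00 : 73.39 : 14.54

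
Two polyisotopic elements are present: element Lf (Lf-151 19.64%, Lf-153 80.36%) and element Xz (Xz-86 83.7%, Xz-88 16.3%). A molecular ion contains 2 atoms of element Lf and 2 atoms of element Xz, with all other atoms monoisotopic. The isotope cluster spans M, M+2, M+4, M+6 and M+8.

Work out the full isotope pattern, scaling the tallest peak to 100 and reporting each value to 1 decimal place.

5.0 : 42.9 : 100.0 : 34.2 : 3.2

Element Lf pattern (n=2): 0.03857296 : 0.31565408 : 0.64577296
Element Xz pattern (n=2): 0.700569 : 0.272862 : 0.026569
Convolve the two distributions (both contribute in 2-u steps):
  M: 0.03857296×0.700569 = 0.027023
  M+2: 0.03857296×0.272862 + 0.31565408×0.700569 = 0.231663
  M+4: 0.03857296×0.026569 + 0.31565408×0.272862 + 0.64577296×0.700569 = 0.539563
  M+6: 0.31565408×0.026569 + 0.64577296×0.272862 = 0.184594
  M+8: 0.64577296×0.026569 = 0.017158
Scale to base peak (0.539563) = 100: 5.0 : 42.9 : 100.0 : 34.2 : 3.2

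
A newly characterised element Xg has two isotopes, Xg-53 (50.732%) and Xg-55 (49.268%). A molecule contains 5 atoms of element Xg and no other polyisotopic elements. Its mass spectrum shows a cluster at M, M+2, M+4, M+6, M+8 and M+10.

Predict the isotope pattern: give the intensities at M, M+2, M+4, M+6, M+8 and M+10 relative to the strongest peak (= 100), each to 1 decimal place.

Each Xg atom is independently Xg-53 (p = 0.50732) or Xg-55 (q = 0.49268); the cluster is the binomial expansion (p + q)^5.
P(M) = 0.50732^5 = 0.033605
P(M+2) = 5 × 0.50732^4 × 0.49268^1 = 0.163178
P(M+4) = 10 × 0.50732^3 × 0.49268^2 = 0.316939
P(M+6) = 10 × 0.50732^2 × 0.49268^3 = 0.307793
P(M+8) = 5 × 0.50732^1 × 0.49268^4 = 0.149455
P(M+10) = 0.49268^5 = 0.029029
The M+4 peak is largest (0.316939); scaling to 100 gives 10.6 : 51.5 : 100.0 : 97.1 : 47.2 : 9.2.

10.6 : 51.5 : 100.0 : 97.1 : 47.2 : 9.2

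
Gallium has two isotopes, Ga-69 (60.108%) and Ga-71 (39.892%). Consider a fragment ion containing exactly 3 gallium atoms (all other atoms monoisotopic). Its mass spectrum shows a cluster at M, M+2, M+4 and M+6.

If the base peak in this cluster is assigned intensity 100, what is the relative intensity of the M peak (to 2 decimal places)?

Term probabilities: M 0.2172, M+2 0.4324, M+4 0.2870, M+6 0.0635. Base peak = M+2.
P(M+2) = C(3,1) × 0.60108^2 × 0.39892^1 = 3 × 0.36129717 × 0.39892 = 0.432386 (base)
P(M) = C(3,0) × 0.60108^3 × 0.39892^0 = 1 × 0.2171685 × 1.0000 = 0.217169
Relative intensity = 0.217169 / 0.432386 × 100 = 50.23

50.23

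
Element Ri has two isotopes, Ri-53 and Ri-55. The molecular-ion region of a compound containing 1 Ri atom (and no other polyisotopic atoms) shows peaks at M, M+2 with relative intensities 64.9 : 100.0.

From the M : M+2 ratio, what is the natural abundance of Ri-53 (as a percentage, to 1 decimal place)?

Let p = fractional abundance of Ri-53. I(M+2)/I(M) = [C(1,1)·p^0·(1−p)] / p^1 = 1·(1−p)/p = 100.0/64.9 = 1.5408
(1−p)/p = 1.5408/1 = 1.5408  ⇒  p = 1/(1 + 1.5408) = 0.3936
Ri-53: 39.4%, Ri-55: 60.6%.

39.4%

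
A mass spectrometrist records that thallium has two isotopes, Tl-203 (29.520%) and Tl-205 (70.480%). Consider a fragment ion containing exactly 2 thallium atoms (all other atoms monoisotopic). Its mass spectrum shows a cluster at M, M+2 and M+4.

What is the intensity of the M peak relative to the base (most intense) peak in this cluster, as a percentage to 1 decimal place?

17.5%

Term probabilities: M 0.0871, M+2 0.4161, M+4 0.4967. Base peak = M+4.
P(M+4) = C(2,2) × 0.29520^0 × 0.70480^2 = 1 × 1.0000 × 0.49674304 = 0.496743 (base)
P(M) = C(2,0) × 0.29520^2 × 0.70480^0 = 1 × 0.08714304 × 1.0000 = 0.087143
Relative intensity = 0.087143 / 0.496743 × 100 = 17.5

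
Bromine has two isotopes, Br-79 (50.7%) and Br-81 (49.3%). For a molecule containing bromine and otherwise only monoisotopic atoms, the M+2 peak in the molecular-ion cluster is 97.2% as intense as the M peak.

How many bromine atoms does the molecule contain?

The M+2/M ratio from n Br atoms is n · q/p = n · 0.493/0.507.
n = 0.972 × 0.507/0.493 = 1.00 ≈ 1

1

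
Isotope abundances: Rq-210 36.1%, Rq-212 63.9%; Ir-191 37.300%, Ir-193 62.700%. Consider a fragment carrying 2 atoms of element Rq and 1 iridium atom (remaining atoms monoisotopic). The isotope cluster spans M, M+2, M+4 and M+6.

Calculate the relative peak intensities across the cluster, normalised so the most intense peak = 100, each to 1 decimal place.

11.0 : 57.5 : 100.0 : 58.0

Element Rq pattern (n=2): 0.130321 : 0.461358 : 0.408321
Iridium pattern (n=1): 0.3730 : 0.6270
Convolve the two distributions (both contribute in 2-u steps):
  M: 0.130321×0.3730 = 0.048610
  M+2: 0.130321×0.6270 + 0.461358×0.3730 = 0.253798
  M+4: 0.461358×0.6270 + 0.408321×0.3730 = 0.441575
  M+6: 0.408321×0.6270 = 0.256017
Scale to base peak (0.441575) = 100: 11.0 : 57.5 : 100.0 : 58.0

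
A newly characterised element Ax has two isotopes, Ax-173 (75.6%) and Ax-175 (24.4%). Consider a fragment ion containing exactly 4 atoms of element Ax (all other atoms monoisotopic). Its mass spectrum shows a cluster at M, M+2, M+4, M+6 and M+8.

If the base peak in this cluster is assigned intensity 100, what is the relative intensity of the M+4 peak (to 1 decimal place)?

48.4

Term probabilities: M 0.3267, M+2 0.4217, M+4 0.2042, M+6 0.0439, M+8 0.0035. Base peak = M+2.
P(M+2) = C(4,1) × 0.756^3 × 0.244^1 = 4 × 0.43208122 × 0.2440 = 0.421711 (base)
P(M+4) = C(4,2) × 0.756^2 × 0.244^2 = 6 × 0.571536 × 0.059536 = 0.204162
Relative intensity = 0.204162 / 0.421711 × 100 = 48.4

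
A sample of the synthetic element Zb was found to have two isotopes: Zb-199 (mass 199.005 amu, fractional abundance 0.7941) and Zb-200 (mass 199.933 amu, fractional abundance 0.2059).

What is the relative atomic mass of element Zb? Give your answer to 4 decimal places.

Average mass = Σ (abundance × isotope mass) = 0.7941 × 199.005 + 0.2059 × 199.933
= 158.02987 + 41.16620 = 199.19607 amu

199.1961 amu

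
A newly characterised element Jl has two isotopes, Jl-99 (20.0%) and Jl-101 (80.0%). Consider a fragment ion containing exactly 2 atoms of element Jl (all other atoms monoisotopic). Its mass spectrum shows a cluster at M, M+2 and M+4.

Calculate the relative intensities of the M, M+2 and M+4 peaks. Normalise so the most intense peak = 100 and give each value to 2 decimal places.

The 2 Jl atoms are independent, so intensities follow the terms of (0.200 + 0.800)^2.
P(M) = 0.200^2 = 0.040000
P(M+2) = 2 × 0.200^1 × 0.800^1 = 0.320000
P(M+4) = 0.800^2 = 0.640000
The M+4 peak is largest (0.640000); scaling to 100 gives 6.25 : 50.00 : 100.00.

6.25 : 50.00 : 100.00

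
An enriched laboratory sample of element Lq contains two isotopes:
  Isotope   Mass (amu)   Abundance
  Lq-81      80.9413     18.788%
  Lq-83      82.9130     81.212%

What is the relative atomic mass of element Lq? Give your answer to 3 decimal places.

82.543 amu

Ar = Σ fᵢ·mᵢ = 0.18788 × 80.9413 + 0.81212 × 82.9130
= 15.20725 + 67.33531 = 82.54256 amu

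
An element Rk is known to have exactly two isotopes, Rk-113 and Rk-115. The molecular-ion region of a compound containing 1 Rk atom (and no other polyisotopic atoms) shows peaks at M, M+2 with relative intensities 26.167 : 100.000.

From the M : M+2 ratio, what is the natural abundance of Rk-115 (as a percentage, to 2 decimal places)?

If p is the fraction of Rk that is Rk-113, then I(M+2)/I(M) = [C(1,1)·p^0·(1−p)] / p^1 = 1·(1−p)/p = 100.000/26.167 = 3.8216
(1−p)/p = 3.8216/1 = 3.8216  ⇒  p = 1/(1 + 3.8216) = 0.2074
Rk-113: 20.74%, Rk-115: 79.26%.

79.26%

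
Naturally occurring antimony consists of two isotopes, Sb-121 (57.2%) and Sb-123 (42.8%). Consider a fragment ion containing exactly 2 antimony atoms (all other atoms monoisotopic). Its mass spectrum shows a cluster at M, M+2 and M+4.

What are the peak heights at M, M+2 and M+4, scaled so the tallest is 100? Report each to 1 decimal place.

The 2 Sb atoms are independent, so intensities follow the terms of (0.572 + 0.428)^2.
P(M) = 0.572^2 = 0.327184
P(M+2) = 2 × 0.572^1 × 0.428^1 = 0.489632
P(M+4) = 0.428^2 = 0.183184
The M+2 peak is largest (0.489632); scaling to 100 gives 66.8 : 100.0 : 37.4.

66.8 : 100.0 : 37.4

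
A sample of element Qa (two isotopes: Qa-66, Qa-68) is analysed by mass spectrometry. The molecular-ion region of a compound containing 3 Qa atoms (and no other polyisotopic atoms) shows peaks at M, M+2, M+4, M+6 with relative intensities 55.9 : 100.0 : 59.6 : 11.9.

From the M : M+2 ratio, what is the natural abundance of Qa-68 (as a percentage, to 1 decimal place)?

Let p = fractional abundance of Qa-66. I(M+2)/I(M) = [C(3,1)·p^2·(1−p)] / p^3 = 3·(1−p)/p = 100.0/55.9 = 1.7889
(1−p)/p = 1.7889/3 = 0.5963  ⇒  p = 1/(1 + 0.5963) = 0.6264
Qa-66: 62.6%, Qa-68: 37.4%.

37.4%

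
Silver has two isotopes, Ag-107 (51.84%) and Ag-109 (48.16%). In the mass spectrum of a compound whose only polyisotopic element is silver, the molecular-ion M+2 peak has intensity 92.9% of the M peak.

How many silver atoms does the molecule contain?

1

The M+2/M ratio from n Ag atoms is n · q/p = n · 0.4816/0.5184.
n = 0.929 × 0.5184/0.4816 = 1.00 ≈ 1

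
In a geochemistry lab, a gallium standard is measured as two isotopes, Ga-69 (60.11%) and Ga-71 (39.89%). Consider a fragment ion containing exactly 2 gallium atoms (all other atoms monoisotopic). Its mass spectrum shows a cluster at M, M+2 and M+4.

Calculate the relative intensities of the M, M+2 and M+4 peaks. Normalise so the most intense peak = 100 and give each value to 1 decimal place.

Expanding (0.6011 + 0.3989)^2:
P(M) = 0.6011^2 = 0.361321
P(M+2) = 2 × 0.6011^1 × 0.3989^1 = 0.479558
P(M+4) = 0.3989^2 = 0.159121
The M+2 peak is largest (0.479558); scaling to 100 gives 75.3 : 100.0 : 33.2.

75.3 : 100.0 : 33.2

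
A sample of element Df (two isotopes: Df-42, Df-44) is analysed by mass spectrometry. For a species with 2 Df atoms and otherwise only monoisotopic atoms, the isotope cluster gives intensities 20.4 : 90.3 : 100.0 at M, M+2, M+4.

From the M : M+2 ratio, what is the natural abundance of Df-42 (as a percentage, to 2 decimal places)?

Let p = fractional abundance of Df-42. I(M+2)/I(M) = [C(2,1)·p^1·(1−p)] / p^2 = 2·(1−p)/p = 90.3/20.4 = 4.4265
(1−p)/p = 4.4265/2 = 2.2132  ⇒  p = 1/(1 + 2.2132) = 0.3112
Df-42: 31.12%, Df-44: 68.88%.

31.12%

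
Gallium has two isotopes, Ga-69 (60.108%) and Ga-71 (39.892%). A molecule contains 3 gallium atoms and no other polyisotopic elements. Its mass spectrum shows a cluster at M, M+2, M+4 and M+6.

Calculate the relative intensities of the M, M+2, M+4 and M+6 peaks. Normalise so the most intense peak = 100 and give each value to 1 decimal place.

Each Ga atom is independently Ga-69 (p = 0.60108) or Ga-71 (q = 0.39892); the cluster is the binomial expansion (p + q)^3.
P(M) = 0.60108^3 = 0.217169
P(M+2) = 3 × 0.60108^2 × 0.39892^1 = 0.432386
P(M+4) = 3 × 0.60108^1 × 0.39892^2 = 0.286963
P(M+6) = 0.39892^3 = 0.063483
The M+2 peak is largest (0.432386); scaling to 100 gives 50.2 : 100.0 : 66.4 : 14.7.

50.2 : 100.0 : 66.4 : 14.7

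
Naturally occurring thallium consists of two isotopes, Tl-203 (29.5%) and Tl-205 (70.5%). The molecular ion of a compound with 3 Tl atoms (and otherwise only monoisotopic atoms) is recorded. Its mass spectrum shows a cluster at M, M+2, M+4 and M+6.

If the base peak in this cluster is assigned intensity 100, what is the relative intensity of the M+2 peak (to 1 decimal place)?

(0.295 + 0.705)^3 gives M 0.0257, M+2 0.1841, M+4 0.4399, M+6 0.3504; the largest is M+4.
P(M+4) = C(3,2) × 0.295^1 × 0.705^2 = 3 × 0.2950 × 0.497025 = 0.439867 (base)
P(M+2) = C(3,1) × 0.295^2 × 0.705^1 = 3 × 0.087025 × 0.7050 = 0.184058
Relative intensity = 0.184058 / 0.439867 × 100 = 41.8

41.8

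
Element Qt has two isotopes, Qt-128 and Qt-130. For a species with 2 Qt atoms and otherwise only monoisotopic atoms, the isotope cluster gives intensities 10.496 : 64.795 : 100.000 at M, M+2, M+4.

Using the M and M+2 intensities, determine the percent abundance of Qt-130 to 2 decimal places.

75.53%

Let p = fractional abundance of Qt-128. I(M+2)/I(M) = [C(2,1)·p^1·(1−p)] / p^2 = 2·(1−p)/p = 64.795/10.496 = 6.1733
(1−p)/p = 6.1733/2 = 3.0867  ⇒  p = 1/(1 + 3.0867) = 0.2447
Qt-128: 24.47%, Qt-130: 75.53%.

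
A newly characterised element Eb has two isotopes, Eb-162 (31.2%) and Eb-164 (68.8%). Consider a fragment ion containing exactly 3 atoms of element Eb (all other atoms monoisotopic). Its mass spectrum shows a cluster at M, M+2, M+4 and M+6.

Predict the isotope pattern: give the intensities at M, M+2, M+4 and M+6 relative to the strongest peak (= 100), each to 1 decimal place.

6.9 : 45.3 : 100.0 : 73.5

Expanding (0.312 + 0.688)^3:
P(M) = 0.312^3 = 0.030371
P(M+2) = 3 × 0.312^2 × 0.688^1 = 0.200918
P(M+4) = 3 × 0.312^1 × 0.688^2 = 0.443050
P(M+6) = 0.688^3 = 0.325661
The M+4 peak is largest (0.443050); scaling to 100 gives 6.9 : 45.3 : 100.0 : 73.5.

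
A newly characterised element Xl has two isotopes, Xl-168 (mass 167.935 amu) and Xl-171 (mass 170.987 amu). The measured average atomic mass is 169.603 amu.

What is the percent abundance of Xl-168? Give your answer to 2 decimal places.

With x = fraction of Xl-168 (so Xl-171 is 1 − x):
167.935·x + 170.987·(1 − x) = 169.603
(167.935 − 170.987)·x = 169.603 − 170.987
x = -1.384 / -3.052 = 0.45347 → 45.35% Xl-168, 54.65% Xl-171.

45.35%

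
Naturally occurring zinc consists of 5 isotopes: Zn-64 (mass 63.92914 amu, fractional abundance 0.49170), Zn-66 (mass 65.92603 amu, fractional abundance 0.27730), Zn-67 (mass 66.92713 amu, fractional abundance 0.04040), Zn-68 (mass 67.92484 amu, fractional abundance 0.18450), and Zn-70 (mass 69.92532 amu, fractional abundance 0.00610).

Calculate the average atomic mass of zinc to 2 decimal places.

65.38 amu

The abundance-weighted mean is 0.49170 × 63.92914 + 0.27730 × 65.92603 + 0.04040 × 66.92713 + 0.18450 × 67.92484 + 0.00610 × 69.92532
= 31.433958 + 18.281288 + 2.703856 + 12.532133 + 0.426544 = 65.377779 amu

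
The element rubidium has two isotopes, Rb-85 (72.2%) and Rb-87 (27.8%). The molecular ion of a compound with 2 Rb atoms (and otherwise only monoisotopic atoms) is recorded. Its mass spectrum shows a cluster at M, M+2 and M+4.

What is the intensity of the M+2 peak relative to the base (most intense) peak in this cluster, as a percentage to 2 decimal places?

77.01%

Term probabilities: M 0.5213, M+2 0.4014, M+4 0.0773. Base peak = M.
P(M) = C(2,0) × 0.722^2 × 0.278^0 = 1 × 0.521284 × 1.0000 = 0.521284 (base)
P(M+2) = C(2,1) × 0.722^1 × 0.278^1 = 2 × 0.7220 × 0.2780 = 0.401432
Relative intensity = 0.401432 / 0.521284 × 100 = 77.01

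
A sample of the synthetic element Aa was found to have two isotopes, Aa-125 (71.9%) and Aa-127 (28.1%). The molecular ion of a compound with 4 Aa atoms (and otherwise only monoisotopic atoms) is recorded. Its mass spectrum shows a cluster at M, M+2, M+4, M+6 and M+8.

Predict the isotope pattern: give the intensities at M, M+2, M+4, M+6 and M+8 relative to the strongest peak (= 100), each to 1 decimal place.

64.0 : 100.0 : 58.6 : 15.3 : 1.5

Each Aa atom is independently Aa-125 (p = 0.719) or Aa-127 (q = 0.281); the cluster is the binomial expansion (p + q)^4.
P(M) = 0.719^4 = 0.267249
P(M+2) = 4 × 0.719^3 × 0.281^1 = 0.417785
P(M+4) = 6 × 0.719^2 × 0.281^2 = 0.244919
P(M+6) = 4 × 0.719^1 × 0.281^3 = 0.063813
P(M+8) = 0.281^4 = 0.006235
The M+2 peak is largest (0.417785); scaling to 100 gives 64.0 : 100.0 : 58.6 : 15.3 : 1.5.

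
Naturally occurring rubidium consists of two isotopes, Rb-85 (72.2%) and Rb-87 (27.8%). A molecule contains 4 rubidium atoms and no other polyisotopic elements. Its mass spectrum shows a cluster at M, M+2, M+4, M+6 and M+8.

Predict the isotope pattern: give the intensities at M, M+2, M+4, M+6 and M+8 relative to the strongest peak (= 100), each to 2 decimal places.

Expanding (0.722 + 0.278)^4:
P(M) = 0.722^4 = 0.271737
P(M+2) = 4 × 0.722^3 × 0.278^1 = 0.418520
P(M+4) = 6 × 0.722^2 × 0.278^2 = 0.241721
P(M+6) = 4 × 0.722^1 × 0.278^3 = 0.062049
P(M+8) = 0.278^4 = 0.005973
The M+2 peak is largest (0.418520); scaling to 100 gives 64.93 : 100.00 : 57.76 : 14.83 : 1.43.

64.93 : 100.00 : 57.76 : 14.83 : 1.43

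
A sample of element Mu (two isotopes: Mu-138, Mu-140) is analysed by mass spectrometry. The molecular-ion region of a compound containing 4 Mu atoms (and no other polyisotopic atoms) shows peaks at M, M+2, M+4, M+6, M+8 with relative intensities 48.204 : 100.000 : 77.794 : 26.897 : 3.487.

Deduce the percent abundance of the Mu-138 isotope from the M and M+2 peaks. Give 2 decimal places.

65.85%

If p is the fraction of Mu that is Mu-138, then I(M+2)/I(M) = [C(4,1)·p^3·(1−p)] / p^4 = 4·(1−p)/p = 100.000/48.204 = 2.0745
(1−p)/p = 2.0745/4 = 0.5186  ⇒  p = 1/(1 + 0.5186) = 0.6585
Mu-138: 65.85%, Mu-140: 34.15%.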